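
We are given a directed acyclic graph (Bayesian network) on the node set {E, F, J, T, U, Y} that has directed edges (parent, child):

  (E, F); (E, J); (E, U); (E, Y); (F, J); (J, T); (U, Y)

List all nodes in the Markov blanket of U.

{E, Y}

By definition, MB(U) is built from U's parents, U's children, and the co-parents of U.
Pa(U) = {E}.
U's children: Y.
Other parents of U's children:
  parents(Y) \ {U} = {E}.
Union: {E} ∪ {Y} ∪ {E} = {E, Y}.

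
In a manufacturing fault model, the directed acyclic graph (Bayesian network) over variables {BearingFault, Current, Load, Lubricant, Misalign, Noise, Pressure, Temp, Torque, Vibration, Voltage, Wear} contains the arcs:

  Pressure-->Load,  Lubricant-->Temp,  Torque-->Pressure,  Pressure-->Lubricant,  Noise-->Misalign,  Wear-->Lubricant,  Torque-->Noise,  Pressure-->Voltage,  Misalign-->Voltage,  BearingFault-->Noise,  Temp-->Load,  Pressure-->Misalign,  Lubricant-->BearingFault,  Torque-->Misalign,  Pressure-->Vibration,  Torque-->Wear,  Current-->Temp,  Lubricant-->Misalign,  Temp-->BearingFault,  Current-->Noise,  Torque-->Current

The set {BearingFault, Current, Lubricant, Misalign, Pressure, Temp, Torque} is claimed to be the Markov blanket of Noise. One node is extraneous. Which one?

Temp

Noise's children: Misalign.
Noise has parents BearingFault, Current, Torque.
For each child, the remaining parents (spouses of Noise):
  Misalign also has parents Lubricant, Pressure, Torque.
MB(Noise) = {BearingFault, Current, Lubricant, Misalign, Pressure, Torque}.
Temp is neither a parent, child, nor co-parent of Noise, so it does not belong.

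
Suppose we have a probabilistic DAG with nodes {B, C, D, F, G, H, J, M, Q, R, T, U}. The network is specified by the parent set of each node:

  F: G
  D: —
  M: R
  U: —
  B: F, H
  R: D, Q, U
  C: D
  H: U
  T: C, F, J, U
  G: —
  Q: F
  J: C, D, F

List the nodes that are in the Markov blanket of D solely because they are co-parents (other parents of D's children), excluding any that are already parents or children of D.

{F, Q, U}

Children of D: C, J, R.
  C: no additional parents.
  J also has parents C, F.
  R's other parents are Q, U.
Excluding nodes already adjacent to D (C, J, R), the co-parent-only contribution is {F, Q, U}.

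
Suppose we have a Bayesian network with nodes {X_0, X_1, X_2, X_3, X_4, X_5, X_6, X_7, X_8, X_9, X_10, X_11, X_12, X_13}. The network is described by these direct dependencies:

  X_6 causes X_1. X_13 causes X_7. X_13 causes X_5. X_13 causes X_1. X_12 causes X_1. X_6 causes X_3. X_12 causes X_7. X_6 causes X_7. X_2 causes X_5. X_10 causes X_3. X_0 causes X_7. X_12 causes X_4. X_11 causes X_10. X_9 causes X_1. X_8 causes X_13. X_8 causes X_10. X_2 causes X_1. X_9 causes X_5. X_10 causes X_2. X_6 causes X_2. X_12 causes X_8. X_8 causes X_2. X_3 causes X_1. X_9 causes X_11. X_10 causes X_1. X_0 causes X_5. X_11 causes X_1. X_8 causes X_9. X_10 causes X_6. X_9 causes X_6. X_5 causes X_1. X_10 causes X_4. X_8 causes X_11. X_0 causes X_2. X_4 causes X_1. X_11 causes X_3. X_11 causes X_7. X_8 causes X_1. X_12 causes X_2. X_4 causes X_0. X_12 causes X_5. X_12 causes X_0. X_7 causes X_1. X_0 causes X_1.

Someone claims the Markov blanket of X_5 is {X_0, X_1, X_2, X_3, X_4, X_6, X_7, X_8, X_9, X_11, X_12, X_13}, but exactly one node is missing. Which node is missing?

X_10

Pa(X_5) = {X_0, X_2, X_9, X_12, X_13}.
Ch(X_5) = {X_1}.
Other parents of X_5's children:
  X_1's other parents are X_0, X_2, X_3, X_4, X_6, X_7, X_8, X_9, X_10, X_11, X_12, X_13.
MB(X_5) = {X_0, X_1, X_2, X_3, X_4, X_6, X_7, X_8, X_9, X_10, X_11, X_12, X_13}.
Comparing with the claimed set, X_10 is missing.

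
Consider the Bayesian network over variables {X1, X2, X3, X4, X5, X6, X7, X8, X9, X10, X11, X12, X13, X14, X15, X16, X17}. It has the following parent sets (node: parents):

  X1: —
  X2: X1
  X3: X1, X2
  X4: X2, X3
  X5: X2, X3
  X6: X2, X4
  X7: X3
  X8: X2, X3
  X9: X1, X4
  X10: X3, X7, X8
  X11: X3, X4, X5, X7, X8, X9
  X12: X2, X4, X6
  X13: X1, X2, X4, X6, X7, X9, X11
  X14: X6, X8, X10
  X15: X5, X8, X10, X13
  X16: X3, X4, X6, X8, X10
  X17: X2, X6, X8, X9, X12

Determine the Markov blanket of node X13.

{X1, X2, X4, X5, X6, X7, X8, X9, X10, X11, X15}

By definition, MB(X13) is built from X13's parents, X13's children, and the co-parents of X13.
X13's parents: X1, X2, X4, X6, X7, X9, X11.
X13's children: X15.
For each child, the remaining parents (spouses of X13):
  X15 also has parents X5, X8, X10.
MB(X13) = {X1, X2, X4, X5, X6, X7, X8, X9, X10, X11, X15}.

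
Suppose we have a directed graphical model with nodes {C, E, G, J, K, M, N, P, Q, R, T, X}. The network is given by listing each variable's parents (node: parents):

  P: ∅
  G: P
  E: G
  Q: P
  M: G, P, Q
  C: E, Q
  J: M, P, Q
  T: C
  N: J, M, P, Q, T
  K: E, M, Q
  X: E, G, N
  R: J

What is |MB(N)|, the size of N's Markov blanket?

8

Ch(N) = {X}.
N's parents: J, M, P, Q, T.
Other parents of N's children:
  parents(X) \ {N} = {E, G}.
MB(N) = {E, G, J, M, P, Q, T, X}, which has 8 nodes.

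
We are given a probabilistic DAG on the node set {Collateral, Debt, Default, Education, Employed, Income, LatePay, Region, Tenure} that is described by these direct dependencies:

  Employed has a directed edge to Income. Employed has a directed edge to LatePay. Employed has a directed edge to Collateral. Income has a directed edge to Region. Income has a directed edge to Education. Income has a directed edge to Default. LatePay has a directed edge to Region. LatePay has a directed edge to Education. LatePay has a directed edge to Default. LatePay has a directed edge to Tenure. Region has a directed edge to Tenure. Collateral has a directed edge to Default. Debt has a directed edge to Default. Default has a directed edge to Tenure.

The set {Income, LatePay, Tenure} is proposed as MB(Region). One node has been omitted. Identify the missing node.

Default

Recall MB(v) = parents ∪ children ∪ spouses, where spouses are the other parents of v's children.
Pa(Region) = {Income, LatePay}.
Children of Region: Tenure.
Parents of each child, excluding Region:
  Tenure also has parents Default, LatePay.
MB(Region) = {Default, Income, LatePay, Tenure}.
Comparing with the claimed set, Default is missing.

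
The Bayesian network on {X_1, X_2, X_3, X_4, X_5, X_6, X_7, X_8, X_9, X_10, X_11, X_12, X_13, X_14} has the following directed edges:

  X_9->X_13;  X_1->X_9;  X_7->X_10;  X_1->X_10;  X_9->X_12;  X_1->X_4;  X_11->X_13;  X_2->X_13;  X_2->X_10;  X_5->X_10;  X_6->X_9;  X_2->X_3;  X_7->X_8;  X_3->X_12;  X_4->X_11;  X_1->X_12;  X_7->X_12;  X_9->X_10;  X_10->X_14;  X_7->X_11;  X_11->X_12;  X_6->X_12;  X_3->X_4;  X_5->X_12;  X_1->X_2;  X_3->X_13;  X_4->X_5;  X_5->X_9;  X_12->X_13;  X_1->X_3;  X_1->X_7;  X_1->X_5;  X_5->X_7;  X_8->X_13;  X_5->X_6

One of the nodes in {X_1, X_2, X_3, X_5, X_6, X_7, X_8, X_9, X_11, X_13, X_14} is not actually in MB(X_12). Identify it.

X_12 has parents X_1, X_3, X_5, X_6, X_7, X_9, X_11.
X_12 has child X_13.
For each child, the remaining parents (spouses of X_12):
  X_13: X_2, X_3, X_8, X_9, X_11
MB(X_12) = {X_1, X_2, X_3, X_5, X_6, X_7, X_8, X_9, X_11, X_13}.
X_14 is neither a parent, child, nor co-parent of X_12, so it does not belong.

X_14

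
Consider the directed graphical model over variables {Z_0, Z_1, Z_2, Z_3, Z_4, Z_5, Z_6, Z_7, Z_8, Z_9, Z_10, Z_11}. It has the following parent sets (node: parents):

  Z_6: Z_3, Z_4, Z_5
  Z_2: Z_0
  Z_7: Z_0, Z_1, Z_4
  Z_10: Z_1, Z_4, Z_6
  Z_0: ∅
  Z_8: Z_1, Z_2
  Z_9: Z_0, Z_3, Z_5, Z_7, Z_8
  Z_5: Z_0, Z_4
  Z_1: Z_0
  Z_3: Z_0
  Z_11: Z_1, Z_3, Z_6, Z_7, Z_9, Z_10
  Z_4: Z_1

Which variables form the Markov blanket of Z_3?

Z_3's parents: Z_0.
Children of Z_3: Z_6, Z_9, Z_11.
For each child, the remaining parents (spouses of Z_3):
  Z_6 also has parents Z_4, Z_5.
  parents(Z_9) \ {Z_3} = {Z_0, Z_5, Z_7, Z_8}.
  parents(Z_11) \ {Z_3} = {Z_1, Z_6, Z_7, Z_9, Z_10}.
Taking the union gives {Z_0, Z_1, Z_4, Z_5, Z_6, Z_7, Z_8, Z_9, Z_10, Z_11}.

{Z_0, Z_1, Z_4, Z_5, Z_6, Z_7, Z_8, Z_9, Z_10, Z_11}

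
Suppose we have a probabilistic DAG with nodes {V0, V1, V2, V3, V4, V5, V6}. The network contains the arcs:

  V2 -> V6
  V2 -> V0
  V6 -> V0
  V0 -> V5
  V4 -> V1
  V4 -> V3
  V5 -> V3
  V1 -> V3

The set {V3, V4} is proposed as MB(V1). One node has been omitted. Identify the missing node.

V5

Recall MB(v) = parents ∪ children ∪ spouses, where spouses are the other parents of v's children.
V1 has parent V4.
V1's children: V3.
Other parents of V1's children:
  parents(V3) \ {V1} = {V4, V5}.
MB(V1) = {V3, V4, V5}.
Comparing with the claimed set, V5 is missing.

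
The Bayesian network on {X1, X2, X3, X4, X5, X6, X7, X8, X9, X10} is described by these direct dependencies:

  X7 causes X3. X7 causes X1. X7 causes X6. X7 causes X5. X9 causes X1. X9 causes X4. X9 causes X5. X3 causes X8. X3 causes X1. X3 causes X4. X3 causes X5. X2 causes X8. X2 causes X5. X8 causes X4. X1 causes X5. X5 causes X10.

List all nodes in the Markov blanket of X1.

{X2, X3, X5, X7, X9}

Recall MB(v) = parents ∪ children ∪ spouses, where spouses are the other parents of v's children.
X1's children: X5.
X1's parents: X3, X7, X9.
For each child, the remaining parents (spouses of X1):
  X5's other parents are X2, X3, X7, X9.
Union: {X3, X7, X9} ∪ {X5} ∪ {X2, X3, X7, X9} = {X2, X3, X5, X7, X9}.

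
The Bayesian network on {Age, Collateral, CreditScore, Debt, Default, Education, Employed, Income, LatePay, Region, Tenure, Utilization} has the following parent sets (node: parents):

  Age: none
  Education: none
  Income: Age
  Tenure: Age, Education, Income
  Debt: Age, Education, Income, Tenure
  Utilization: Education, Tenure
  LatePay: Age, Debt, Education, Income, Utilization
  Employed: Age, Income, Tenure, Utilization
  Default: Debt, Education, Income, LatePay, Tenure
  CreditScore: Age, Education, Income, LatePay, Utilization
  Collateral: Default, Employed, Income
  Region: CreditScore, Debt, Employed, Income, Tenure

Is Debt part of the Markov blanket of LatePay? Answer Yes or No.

Yes

Debt is a parent of LatePay.
So Debt ∈ MB(LatePay).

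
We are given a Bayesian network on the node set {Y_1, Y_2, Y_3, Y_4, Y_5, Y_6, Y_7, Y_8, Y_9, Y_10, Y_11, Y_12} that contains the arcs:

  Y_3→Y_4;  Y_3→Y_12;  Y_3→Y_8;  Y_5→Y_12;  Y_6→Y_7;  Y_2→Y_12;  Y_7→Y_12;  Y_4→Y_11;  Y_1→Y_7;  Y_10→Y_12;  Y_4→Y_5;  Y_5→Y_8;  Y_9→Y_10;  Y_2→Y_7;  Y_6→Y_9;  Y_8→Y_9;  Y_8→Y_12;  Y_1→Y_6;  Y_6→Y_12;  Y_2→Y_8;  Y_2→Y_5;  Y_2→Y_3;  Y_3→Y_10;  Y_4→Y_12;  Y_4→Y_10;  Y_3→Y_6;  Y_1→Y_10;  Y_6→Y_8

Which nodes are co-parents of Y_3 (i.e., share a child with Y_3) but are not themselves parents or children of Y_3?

{Y_1, Y_5, Y_7, Y_9}

Children of Y_3: Y_4, Y_6, Y_8, Y_10, Y_12.
  Y_4: —
  Y_6: Y_1
  Y_8: Y_2, Y_5, Y_6
  Y_10: Y_1, Y_4, Y_9
  Y_12: Y_2, Y_4, Y_5, Y_6, Y_7, Y_8, Y_10
Excluding nodes already adjacent to Y_3 (Y_2, Y_4, Y_6, Y_8, Y_10, Y_12), the co-parent-only contribution is {Y_1, Y_5, Y_7, Y_9}.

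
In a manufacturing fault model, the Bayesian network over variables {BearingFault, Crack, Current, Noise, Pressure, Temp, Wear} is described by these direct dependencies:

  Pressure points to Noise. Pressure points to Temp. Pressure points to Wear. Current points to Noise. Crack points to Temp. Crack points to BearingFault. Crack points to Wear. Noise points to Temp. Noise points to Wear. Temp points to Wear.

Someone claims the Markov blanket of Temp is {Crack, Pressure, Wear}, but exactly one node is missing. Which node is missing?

Noise

By definition, MB(Temp) is built from Temp's parents, Temp's children, and the co-parents of Temp.
Temp has child Wear.
Pa(Temp) = {Crack, Noise, Pressure}.
Other parents of Temp's children:
  Wear: Crack, Noise, Pressure
MB(Temp) = {Crack, Noise, Pressure, Wear}.
Comparing with the claimed set, Noise is missing.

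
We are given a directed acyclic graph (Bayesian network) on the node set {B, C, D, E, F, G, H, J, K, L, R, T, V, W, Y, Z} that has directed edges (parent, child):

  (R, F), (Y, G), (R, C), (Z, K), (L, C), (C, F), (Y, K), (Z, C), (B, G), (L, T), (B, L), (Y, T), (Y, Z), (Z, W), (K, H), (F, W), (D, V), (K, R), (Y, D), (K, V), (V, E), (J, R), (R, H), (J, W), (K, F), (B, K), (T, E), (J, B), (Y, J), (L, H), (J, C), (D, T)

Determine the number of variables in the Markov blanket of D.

Parents of D: Y.
D's children: T, V.
Other parents of D's children:
  V also has parent K.
  parents(T) \ {D} = {L, Y}.
MB(D) = {K, L, T, V, Y}, which has 5 nodes.

5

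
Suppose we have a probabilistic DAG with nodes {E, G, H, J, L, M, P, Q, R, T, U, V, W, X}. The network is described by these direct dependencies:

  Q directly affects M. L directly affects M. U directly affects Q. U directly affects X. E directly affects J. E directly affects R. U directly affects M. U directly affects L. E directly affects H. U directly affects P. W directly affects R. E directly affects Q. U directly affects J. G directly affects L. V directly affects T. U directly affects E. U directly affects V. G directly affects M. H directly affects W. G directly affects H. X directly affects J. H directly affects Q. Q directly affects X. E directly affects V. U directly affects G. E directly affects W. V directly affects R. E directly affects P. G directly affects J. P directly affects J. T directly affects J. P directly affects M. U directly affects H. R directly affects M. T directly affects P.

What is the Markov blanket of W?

W has parents E, H.
Children of W: R.
Parents of each child, excluding W:
  R's other parents are E, V.
MB(W) = {E, H, R, V}.

{E, H, R, V}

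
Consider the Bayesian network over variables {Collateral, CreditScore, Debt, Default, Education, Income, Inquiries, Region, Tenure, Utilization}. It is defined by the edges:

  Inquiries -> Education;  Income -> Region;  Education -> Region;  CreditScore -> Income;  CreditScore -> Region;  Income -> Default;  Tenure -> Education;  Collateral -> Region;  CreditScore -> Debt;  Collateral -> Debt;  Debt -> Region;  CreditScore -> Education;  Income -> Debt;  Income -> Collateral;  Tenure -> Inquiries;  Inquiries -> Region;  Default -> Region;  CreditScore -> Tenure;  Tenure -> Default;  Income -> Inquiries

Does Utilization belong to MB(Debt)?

Debt's parents: Collateral, CreditScore, Income.
Ch(Debt) = {Region}.
Other parents of Debt's children:
  parents(Region) \ {Debt} = {Collateral, CreditScore, Default, Education, Income, Inquiries}.
MB(Debt) = {Collateral, CreditScore, Default, Education, Income, Inquiries, Region}; Utilization is not in this set.

No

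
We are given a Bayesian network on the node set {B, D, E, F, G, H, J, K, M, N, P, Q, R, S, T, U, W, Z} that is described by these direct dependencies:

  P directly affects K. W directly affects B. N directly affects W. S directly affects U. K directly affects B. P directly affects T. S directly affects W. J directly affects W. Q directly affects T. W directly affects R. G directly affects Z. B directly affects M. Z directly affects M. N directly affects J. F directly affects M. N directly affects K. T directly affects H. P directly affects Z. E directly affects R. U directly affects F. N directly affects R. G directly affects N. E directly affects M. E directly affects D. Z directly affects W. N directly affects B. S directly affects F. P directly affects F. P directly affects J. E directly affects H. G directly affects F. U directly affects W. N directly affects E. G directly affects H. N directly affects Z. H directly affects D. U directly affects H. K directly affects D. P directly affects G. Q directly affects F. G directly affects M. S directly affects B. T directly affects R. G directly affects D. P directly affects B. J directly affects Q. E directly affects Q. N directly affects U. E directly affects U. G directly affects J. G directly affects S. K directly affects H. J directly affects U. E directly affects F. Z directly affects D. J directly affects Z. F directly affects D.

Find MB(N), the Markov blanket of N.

{B, E, G, J, K, P, R, S, T, U, W, Z}

Recall MB(v) = parents ∪ children ∪ spouses, where spouses are the other parents of v's children.
N's parents: G.
N's children: B, E, J, K, R, U, W, Z.
Parents of each child, excluding N:
  E: no additional parents.
  parents(K) \ {N} = {P}.
  parents(J) \ {N} = {G, P}.
  Z's other parents are G, J, P.
  U also has parents E, J, S.
  parents(W) \ {N} = {J, S, U, Z}.
  B also has parents K, P, S, W.
  R's other parents are E, T, W.
So the Markov blanket of N is {B, E, G, J, K, P, R, S, T, U, W, Z}.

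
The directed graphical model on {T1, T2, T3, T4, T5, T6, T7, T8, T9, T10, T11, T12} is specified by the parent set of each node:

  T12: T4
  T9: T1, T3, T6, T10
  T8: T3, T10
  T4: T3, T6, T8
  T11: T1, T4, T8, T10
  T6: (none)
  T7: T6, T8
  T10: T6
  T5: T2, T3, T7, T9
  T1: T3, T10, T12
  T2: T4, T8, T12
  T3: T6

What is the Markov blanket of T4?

Recall MB(v) = parents ∪ children ∪ spouses, where spouses are the other parents of v's children.
Ch(T4) = {T2, T11, T12}.
T4 has parents T3, T6, T8.
For each child, the remaining parents (spouses of T4):
  T12: no additional parents.
  T11's other parents are T1, T8, T10.
  parents(T2) \ {T4} = {T8, T12}.
So the Markov blanket of T4 is {T1, T2, T3, T6, T8, T10, T11, T12}.

{T1, T2, T3, T6, T8, T10, T11, T12}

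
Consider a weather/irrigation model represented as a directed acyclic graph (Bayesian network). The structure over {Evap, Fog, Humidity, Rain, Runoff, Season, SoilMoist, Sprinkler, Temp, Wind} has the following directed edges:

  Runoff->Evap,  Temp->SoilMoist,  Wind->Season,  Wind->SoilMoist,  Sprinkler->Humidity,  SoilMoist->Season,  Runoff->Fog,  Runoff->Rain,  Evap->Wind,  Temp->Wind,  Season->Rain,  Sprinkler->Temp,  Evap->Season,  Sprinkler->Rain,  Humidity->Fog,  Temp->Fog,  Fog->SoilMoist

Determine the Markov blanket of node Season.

{Evap, Rain, Runoff, SoilMoist, Sprinkler, Wind}

Recall MB(v) = parents ∪ children ∪ spouses, where spouses are the other parents of v's children.
Parents of Season: Evap, SoilMoist, Wind.
Season has child Rain.
For each child, the remaining parents (spouses of Season):
  parents(Rain) \ {Season} = {Runoff, Sprinkler}.
Union: {Evap, SoilMoist, Wind} ∪ {Rain} ∪ {Runoff, Sprinkler} = {Evap, Rain, Runoff, SoilMoist, Sprinkler, Wind}.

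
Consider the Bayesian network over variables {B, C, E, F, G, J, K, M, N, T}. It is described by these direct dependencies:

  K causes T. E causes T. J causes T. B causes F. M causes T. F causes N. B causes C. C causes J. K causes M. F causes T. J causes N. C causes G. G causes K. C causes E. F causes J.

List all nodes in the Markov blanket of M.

Recall MB(v) = parents ∪ children ∪ spouses, where spouses are the other parents of v's children.
M's parents: K.
M's children: T.
Other parents of M's children:
  T also has parents E, F, J, K.
MB(M) = {E, F, J, K, T}.

{E, F, J, K, T}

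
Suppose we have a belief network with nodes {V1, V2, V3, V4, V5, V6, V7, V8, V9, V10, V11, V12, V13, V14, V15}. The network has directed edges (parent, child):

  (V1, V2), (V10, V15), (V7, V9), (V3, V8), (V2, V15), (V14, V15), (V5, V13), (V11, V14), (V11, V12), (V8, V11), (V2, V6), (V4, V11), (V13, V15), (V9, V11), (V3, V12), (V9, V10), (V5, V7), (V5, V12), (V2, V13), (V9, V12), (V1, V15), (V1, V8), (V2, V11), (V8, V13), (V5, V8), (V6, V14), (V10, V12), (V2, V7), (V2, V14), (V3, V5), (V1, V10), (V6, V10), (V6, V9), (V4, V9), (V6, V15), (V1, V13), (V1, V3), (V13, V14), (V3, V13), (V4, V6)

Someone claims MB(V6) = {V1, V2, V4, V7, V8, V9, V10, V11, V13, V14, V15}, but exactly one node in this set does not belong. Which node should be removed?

V6's children: V9, V10, V14, V15.
V6 has parents V2, V4.
Parents of each child, excluding V6:
  V9 also has parents V4, V7.
  V10's other parents are V1, V9.
  parents(V14) \ {V6} = {V2, V11, V13}.
  V15's other parents are V1, V2, V10, V13, V14.
MB(V6) = {V1, V2, V4, V7, V9, V10, V11, V13, V14, V15}.
V8 is neither a parent, child, nor co-parent of V6, so it does not belong.

V8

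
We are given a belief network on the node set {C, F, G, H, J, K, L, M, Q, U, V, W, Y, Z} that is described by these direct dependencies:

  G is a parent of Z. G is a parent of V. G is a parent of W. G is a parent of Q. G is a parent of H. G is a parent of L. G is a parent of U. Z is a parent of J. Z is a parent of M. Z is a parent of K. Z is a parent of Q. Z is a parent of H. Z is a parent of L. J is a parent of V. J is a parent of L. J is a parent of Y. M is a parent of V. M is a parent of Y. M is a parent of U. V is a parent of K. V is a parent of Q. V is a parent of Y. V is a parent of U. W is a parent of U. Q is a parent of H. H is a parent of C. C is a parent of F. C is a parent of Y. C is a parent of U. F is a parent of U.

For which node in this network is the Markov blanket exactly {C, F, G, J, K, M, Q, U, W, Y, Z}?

V

The target node must have every member of {C, F, G, J, K, M, Q, U, W, Y, Z} as a parent, child, or co-parent, and no others.
Parents of V: G, J, M; children: K, Q, U, Y; co-parents: C, F, G, J, M, W, Z.
These exactly cover the given set, so the node is V.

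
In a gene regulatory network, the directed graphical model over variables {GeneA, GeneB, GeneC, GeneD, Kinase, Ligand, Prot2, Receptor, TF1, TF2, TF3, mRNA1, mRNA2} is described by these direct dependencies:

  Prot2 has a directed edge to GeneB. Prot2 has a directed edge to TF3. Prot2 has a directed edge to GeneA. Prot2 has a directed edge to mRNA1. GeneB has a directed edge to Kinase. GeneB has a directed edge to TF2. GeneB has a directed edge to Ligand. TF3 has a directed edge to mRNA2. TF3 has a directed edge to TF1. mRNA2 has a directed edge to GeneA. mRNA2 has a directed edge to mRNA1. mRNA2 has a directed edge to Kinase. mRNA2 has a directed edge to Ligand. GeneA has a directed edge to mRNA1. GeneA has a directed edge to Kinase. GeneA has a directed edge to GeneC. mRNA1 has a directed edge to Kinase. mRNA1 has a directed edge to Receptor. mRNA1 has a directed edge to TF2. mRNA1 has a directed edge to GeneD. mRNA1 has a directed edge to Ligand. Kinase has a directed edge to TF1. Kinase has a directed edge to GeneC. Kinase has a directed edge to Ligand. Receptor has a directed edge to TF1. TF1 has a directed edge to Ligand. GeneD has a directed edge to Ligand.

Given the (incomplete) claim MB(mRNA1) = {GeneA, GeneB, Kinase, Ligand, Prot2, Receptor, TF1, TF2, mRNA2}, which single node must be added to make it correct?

mRNA1 has parents GeneA, Prot2, mRNA2.
mRNA1's children: GeneD, Kinase, Ligand, Receptor, TF2.
Co-parents of mRNA1 (other parents of its children):
  Kinase: GeneA, GeneB, mRNA2
  Receptor: —
  TF2: GeneB
  GeneD: —
  Ligand: GeneB, GeneD, Kinase, TF1, mRNA2
MB(mRNA1) = {GeneA, GeneB, GeneD, Kinase, Ligand, Prot2, Receptor, TF1, TF2, mRNA2}.
Comparing with the claimed set, GeneD is missing.

GeneD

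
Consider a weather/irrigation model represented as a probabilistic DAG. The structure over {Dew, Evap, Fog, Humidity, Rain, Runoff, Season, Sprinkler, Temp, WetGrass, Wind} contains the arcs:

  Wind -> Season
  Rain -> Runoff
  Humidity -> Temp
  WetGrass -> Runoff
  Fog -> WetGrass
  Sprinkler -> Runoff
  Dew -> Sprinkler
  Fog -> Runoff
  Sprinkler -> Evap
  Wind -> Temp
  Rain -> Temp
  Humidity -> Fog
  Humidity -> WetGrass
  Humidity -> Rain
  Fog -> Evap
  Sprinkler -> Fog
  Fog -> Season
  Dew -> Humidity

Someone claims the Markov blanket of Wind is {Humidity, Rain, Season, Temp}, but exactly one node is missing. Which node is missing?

Wind's children: Season, Temp.
Wind's parents: none.
Other parents of Wind's children:
  Temp also has parents Humidity, Rain.
  Season's other parent is Fog.
MB(Wind) = {Fog, Humidity, Rain, Season, Temp}.
Comparing with the claimed set, Fog is missing.

Fog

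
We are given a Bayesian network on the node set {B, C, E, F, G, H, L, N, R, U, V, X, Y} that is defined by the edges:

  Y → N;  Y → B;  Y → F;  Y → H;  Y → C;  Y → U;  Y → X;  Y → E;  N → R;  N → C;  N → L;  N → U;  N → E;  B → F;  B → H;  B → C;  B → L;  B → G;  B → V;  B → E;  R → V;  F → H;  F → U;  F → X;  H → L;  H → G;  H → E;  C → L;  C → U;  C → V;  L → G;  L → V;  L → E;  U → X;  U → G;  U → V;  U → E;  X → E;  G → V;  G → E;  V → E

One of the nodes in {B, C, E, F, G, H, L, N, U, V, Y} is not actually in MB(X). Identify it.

A node's Markov blanket = Pa ∪ Ch ∪ (parents of Ch other than the node itself).
Pa(X) = {F, U, Y}.
X has child E.
Other parents of X's children:
  E: B, G, H, L, N, U, V, Y
MB(X) = {B, E, F, G, H, L, N, U, V, Y}.
C is neither a parent, child, nor co-parent of X, so it does not belong.

C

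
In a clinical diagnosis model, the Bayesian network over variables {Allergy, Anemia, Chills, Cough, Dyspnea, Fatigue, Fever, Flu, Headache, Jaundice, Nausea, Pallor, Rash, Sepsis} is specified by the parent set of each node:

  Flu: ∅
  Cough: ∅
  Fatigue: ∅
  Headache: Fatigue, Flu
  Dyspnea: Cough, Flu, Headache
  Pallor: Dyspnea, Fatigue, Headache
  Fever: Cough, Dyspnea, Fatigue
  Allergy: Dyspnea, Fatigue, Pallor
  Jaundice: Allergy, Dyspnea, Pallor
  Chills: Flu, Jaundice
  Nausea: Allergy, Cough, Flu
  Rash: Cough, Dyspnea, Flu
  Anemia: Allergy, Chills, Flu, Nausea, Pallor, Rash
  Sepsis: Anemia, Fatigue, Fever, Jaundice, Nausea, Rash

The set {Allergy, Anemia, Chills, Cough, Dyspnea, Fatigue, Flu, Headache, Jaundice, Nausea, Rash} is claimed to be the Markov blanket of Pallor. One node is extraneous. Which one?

Cough

Pallor's parents: Dyspnea, Fatigue, Headache.
Pallor's children: Allergy, Anemia, Jaundice.
For each child, the remaining parents (spouses of Pallor):
  Allergy also has parents Dyspnea, Fatigue.
  Jaundice also has parents Allergy, Dyspnea.
  Anemia's other parents are Allergy, Chills, Flu, Nausea, Rash.
MB(Pallor) = {Allergy, Anemia, Chills, Dyspnea, Fatigue, Flu, Headache, Jaundice, Nausea, Rash}.
Cough is neither a parent, child, nor co-parent of Pallor, so it does not belong.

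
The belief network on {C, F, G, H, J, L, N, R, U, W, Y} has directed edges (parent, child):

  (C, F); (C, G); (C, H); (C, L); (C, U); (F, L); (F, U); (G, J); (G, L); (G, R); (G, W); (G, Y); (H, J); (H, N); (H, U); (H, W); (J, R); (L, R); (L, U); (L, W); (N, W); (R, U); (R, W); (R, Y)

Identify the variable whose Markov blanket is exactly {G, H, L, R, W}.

N

The target node must have every member of {G, H, L, R, W} as a parent, child, or co-parent, and no others.
Parents of N: H; children: W; co-parents: G, H, L, R.
These exactly cover the given set, so the node is N.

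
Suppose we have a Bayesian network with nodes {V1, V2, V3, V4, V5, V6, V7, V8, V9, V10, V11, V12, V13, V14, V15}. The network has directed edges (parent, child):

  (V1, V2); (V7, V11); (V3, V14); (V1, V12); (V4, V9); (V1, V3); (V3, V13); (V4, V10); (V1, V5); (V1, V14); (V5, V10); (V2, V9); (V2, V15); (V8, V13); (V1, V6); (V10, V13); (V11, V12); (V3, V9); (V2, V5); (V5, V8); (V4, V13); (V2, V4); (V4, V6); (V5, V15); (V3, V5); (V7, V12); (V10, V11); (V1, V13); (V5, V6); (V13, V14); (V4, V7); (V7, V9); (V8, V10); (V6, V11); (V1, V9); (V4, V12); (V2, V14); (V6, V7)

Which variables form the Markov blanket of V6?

Ch(V6) = {V7, V11}.
V6 has parents V1, V4, V5.
For each child, the remaining parents (spouses of V6):
  parents(V7) \ {V6} = {V4}.
  V11's other parents are V7, V10.
MB(V6) = {V1, V4, V5, V7, V10, V11}.

{V1, V4, V5, V7, V10, V11}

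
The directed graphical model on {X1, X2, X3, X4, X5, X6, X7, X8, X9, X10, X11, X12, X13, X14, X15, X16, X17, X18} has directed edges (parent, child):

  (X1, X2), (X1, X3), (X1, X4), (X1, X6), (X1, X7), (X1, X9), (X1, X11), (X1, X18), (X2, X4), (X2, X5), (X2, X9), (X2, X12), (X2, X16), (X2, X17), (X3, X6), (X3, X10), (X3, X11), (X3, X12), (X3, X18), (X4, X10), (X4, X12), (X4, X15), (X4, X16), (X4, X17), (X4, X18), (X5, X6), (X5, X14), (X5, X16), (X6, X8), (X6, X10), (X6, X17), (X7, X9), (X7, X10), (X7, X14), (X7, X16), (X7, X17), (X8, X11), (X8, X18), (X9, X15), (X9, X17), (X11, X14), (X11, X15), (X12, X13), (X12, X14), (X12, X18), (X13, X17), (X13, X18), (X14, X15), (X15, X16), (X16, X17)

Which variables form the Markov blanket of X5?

The Markov blanket of a node is its parents, its children, and the other parents of its children.
X5 has parent X2.
X5 has children X6, X14, X16.
Other parents of X5's children:
  X6: X1, X3
  X14: X7, X11, X12
  X16: X2, X4, X7, X15
Union: {X2} ∪ {X6, X14, X16} ∪ {X1, X2, X3, X4, X7, X11, X12, X15} = {X1, X2, X3, X4, X6, X7, X11, X12, X14, X15, X16}.

{X1, X2, X3, X4, X6, X7, X11, X12, X14, X15, X16}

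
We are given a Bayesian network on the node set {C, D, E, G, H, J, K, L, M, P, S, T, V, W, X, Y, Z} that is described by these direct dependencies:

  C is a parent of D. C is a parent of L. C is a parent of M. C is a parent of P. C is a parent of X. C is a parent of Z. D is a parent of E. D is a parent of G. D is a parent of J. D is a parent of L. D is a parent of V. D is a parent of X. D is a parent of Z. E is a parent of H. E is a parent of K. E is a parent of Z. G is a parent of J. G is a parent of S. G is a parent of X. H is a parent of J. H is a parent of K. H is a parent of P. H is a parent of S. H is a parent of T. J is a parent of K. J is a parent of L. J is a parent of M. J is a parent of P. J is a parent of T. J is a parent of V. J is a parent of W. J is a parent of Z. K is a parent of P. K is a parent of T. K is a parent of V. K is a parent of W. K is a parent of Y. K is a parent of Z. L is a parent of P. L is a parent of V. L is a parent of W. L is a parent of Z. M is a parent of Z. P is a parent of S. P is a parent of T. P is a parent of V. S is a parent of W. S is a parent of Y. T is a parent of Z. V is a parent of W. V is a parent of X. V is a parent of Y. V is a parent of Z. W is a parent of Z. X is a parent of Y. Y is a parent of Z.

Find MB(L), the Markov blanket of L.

{C, D, E, H, J, K, M, P, S, T, V, W, Y, Z}

Parents of L: C, D, J.
L's children: P, V, W, Z.
Co-parents of L (other parents of its children):
  parents(P) \ {L} = {C, H, J, K}.
  V also has parents D, J, K, P.
  W also has parents J, K, S, V.
  Z also has parents C, D, E, J, K, M, T, V, W, Y.
Union: {C, D, J} ∪ {P, V, W, Z} ∪ {C, D, E, H, J, K, M, P, S, T, V, W, Y} = {C, D, E, H, J, K, M, P, S, T, V, W, Y, Z}.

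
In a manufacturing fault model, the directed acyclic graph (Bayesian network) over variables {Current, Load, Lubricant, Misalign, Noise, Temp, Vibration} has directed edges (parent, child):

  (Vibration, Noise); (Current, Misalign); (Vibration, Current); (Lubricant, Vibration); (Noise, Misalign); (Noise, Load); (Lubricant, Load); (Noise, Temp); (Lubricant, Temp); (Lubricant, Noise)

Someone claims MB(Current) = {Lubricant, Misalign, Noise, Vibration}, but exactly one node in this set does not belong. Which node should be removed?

Recall MB(v) = parents ∪ children ∪ spouses, where spouses are the other parents of v's children.
Pa(Current) = {Vibration}.
Ch(Current) = {Misalign}.
For each child, the remaining parents (spouses of Current):
  parents(Misalign) \ {Current} = {Noise}.
MB(Current) = {Misalign, Noise, Vibration}.
Lubricant is neither a parent, child, nor co-parent of Current, so it does not belong.

Lubricant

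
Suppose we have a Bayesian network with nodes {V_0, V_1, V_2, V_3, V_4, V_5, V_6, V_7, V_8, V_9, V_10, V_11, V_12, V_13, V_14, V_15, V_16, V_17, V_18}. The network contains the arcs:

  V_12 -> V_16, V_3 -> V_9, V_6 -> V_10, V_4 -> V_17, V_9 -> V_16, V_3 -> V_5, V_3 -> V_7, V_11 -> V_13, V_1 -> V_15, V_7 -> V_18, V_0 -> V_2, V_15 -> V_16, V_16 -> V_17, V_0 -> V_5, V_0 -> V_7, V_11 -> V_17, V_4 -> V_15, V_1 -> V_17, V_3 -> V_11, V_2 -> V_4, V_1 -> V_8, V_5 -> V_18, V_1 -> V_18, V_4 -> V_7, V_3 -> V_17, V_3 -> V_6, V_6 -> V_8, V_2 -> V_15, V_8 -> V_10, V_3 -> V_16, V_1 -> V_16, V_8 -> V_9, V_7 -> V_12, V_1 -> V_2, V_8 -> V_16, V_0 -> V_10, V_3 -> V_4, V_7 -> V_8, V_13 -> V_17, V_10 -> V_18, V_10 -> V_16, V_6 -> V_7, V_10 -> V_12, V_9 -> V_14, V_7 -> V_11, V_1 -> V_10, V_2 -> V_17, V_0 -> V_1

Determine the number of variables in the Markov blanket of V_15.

9

Recall MB(v) = parents ∪ children ∪ spouses, where spouses are the other parents of v's children.
Parents of V_15: V_1, V_2, V_4.
Ch(V_15) = {V_16}.
For each child, the remaining parents (spouses of V_15):
  V_16: V_1, V_3, V_8, V_9, V_10, V_12
MB(V_15) = {V_1, V_2, V_3, V_4, V_8, V_9, V_10, V_12, V_16}, which has 9 nodes.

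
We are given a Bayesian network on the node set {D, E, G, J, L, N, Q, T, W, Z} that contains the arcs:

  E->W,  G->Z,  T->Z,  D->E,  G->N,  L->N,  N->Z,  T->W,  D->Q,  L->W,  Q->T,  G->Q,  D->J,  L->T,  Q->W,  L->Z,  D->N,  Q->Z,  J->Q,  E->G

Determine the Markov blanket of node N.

The Markov blanket of a node is its parents, its children, and the other parents of its children.
Pa(N) = {D, G, L}.
Children of N: Z.
Co-parents of N (other parents of its children):
  Z: G, L, Q, T
MB(N) = {D, G, L, Q, T, Z}.

{D, G, L, Q, T, Z}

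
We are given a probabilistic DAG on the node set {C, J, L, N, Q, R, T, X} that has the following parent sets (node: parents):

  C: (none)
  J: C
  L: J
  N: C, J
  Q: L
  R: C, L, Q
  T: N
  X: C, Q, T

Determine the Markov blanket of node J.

{C, L, N}

Recall MB(v) = parents ∪ children ∪ spouses, where spouses are the other parents of v's children.
Ch(J) = {L, N}.
Parents of J: C.
Parents of each child, excluding J:
  L: no additional parents.
  N also has parent C.
Taking the union gives {C, L, N}.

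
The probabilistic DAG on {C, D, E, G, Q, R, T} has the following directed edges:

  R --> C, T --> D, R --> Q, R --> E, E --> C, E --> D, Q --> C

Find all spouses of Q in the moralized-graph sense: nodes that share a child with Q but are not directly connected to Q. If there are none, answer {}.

Children of Q: C.
  parents(C) \ {Q} = {E, R}.
Excluding nodes already adjacent to Q (C, R), the co-parent-only contribution is {E}.

{E}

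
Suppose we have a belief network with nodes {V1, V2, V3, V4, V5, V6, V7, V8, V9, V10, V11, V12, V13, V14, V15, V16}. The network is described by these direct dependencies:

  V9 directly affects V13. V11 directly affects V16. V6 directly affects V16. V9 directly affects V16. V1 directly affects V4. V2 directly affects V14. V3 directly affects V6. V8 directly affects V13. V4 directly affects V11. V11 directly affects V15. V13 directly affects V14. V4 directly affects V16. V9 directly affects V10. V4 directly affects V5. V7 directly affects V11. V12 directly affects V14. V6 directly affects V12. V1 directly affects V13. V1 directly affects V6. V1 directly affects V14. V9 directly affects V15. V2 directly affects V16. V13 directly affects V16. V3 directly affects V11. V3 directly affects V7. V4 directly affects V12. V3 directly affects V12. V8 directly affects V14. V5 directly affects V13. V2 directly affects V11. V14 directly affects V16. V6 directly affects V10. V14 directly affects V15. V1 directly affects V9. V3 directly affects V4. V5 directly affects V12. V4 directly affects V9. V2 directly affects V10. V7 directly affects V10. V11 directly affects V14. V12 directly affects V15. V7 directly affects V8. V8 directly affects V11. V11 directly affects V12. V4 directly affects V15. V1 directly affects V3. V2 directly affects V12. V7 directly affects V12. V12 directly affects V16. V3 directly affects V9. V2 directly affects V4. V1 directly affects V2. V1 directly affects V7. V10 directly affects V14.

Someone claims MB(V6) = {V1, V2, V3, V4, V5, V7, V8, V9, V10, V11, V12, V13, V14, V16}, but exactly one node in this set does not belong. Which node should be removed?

V8

Recall MB(v) = parents ∪ children ∪ spouses, where spouses are the other parents of v's children.
V6 has parents V1, V3.
V6 has children V10, V12, V16.
Other parents of V6's children:
  V10 also has parents V2, V7, V9.
  V12 also has parents V2, V3, V4, V5, V7, V11.
  V16 also has parents V2, V4, V9, V11, V12, V13, V14.
MB(V6) = {V1, V2, V3, V4, V5, V7, V9, V10, V11, V12, V13, V14, V16}.
V8 is neither a parent, child, nor co-parent of V6, so it does not belong.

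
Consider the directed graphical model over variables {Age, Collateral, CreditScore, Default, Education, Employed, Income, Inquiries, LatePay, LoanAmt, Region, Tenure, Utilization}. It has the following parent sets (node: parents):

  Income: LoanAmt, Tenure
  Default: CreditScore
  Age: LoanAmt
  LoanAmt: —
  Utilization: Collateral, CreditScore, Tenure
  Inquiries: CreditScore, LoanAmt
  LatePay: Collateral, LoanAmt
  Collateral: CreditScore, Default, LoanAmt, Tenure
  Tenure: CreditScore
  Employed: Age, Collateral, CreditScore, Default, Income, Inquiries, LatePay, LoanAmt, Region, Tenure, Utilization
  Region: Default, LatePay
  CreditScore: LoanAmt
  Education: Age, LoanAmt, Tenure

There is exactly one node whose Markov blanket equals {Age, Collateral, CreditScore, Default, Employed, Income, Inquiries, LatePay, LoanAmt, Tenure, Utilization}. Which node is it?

The target node must have every member of {Age, Collateral, CreditScore, Default, Employed, Income, Inquiries, LatePay, LoanAmt, Tenure, Utilization} as a parent, child, or co-parent, and no others.
Parents of Region: Default, LatePay; children: Employed; co-parents: Age, Collateral, CreditScore, Default, Income, Inquiries, LatePay, LoanAmt, Tenure, Utilization.
These exactly cover the given set, so the node is Region.

Region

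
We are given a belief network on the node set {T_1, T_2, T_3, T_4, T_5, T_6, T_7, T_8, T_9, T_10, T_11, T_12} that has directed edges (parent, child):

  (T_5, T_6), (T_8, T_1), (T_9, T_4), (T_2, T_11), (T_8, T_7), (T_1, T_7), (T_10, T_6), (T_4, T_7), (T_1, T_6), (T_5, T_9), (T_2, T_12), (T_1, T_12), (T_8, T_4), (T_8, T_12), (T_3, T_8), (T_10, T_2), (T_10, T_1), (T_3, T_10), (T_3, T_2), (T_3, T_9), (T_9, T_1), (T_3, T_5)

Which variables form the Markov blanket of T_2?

T_2 has parents T_3, T_10.
T_2's children: T_11, T_12.
Parents of each child, excluding T_2:
  T_11: —
  T_12: T_1, T_8
So the Markov blanket of T_2 is {T_1, T_3, T_8, T_10, T_11, T_12}.

{T_1, T_3, T_8, T_10, T_11, T_12}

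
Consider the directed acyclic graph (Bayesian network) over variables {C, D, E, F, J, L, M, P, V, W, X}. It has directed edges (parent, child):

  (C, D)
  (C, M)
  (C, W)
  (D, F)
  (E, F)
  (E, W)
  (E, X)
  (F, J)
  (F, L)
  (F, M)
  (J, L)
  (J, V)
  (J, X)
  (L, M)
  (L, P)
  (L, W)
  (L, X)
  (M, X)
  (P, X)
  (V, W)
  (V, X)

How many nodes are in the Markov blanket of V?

8

The Markov blanket of a node is its parents, its children, and the other parents of its children.
V has parent J.
V has children W, X.
Co-parents of V (other parents of its children):
  parents(W) \ {V} = {C, E, L}.
  X also has parents E, J, L, M, P.
MB(V) = {C, E, J, L, M, P, W, X}, which has 8 nodes.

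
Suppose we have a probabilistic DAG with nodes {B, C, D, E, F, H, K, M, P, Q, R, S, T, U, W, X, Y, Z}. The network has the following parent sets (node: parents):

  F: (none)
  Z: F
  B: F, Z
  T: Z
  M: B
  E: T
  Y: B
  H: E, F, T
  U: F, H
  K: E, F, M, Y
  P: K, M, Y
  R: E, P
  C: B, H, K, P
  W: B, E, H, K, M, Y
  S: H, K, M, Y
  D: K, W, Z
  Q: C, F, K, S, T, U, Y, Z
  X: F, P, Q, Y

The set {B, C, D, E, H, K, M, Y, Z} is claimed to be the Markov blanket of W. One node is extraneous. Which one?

C

Children of W: D.
W's parents: B, E, H, K, M, Y.
Co-parents of W (other parents of its children):
  D's other parents are K, Z.
MB(W) = {B, D, E, H, K, M, Y, Z}.
C is neither a parent, child, nor co-parent of W, so it does not belong.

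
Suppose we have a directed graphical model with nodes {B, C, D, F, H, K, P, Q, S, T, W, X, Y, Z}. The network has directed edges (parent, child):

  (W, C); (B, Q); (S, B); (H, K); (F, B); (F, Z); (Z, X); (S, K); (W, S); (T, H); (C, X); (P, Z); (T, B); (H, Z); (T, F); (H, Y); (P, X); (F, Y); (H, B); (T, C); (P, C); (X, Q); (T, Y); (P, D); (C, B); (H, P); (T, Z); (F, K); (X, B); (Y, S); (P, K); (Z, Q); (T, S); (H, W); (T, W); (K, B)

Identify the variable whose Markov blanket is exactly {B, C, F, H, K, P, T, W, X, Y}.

The target node must have every member of {B, C, F, H, K, P, T, W, X, Y} as a parent, child, or co-parent, and no others.
Parents of S: T, W, Y; children: B, K; co-parents: C, F, H, K, P, T, X.
These exactly cover the given set, so the node is S.

S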